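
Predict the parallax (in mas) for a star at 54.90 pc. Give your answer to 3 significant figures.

p = 1/d = 1/54.9 = 0.018215 arcsec.
= 0.018215 × 1000 = 18.215 mas.

18.2 mas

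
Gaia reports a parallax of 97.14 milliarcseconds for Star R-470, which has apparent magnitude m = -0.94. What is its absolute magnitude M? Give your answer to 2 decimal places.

M = -1.00

d = 1/p = 1/0.09714″ = 10.294 pc.
m − M = 5 log₁₀(10.294) − 5 = 5.0629 − 5 = 0.0629.
M = m − (m − M) = -0.94 − 0.0629 = -1.00.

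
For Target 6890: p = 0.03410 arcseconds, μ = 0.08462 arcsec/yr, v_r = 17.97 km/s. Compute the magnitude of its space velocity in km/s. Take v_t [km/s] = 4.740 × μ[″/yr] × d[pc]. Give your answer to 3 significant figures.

21.5 km/s

d = 1/p = 1/0.03410″ = 29.326 pc.
v_t = 4.740 μ d = 4.740 × 0.08462 × 29.326 = 11.763 km/s.
v = √(v_r² + v_t²) = √(17.97² + 11.763²) = √461.289 = 21.478 km/s.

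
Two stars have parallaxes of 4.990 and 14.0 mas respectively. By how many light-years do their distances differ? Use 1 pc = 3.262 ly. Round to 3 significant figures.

421 ly

d_A = 1/0.004990″ = 200.4 pc; d_B = 1/0.01400″ = 71.429 pc.
|d_B − d_A| = |71.429 − 200.4| = 128.97 pc = 128.97 × 3.262 ly = 420.7 ly.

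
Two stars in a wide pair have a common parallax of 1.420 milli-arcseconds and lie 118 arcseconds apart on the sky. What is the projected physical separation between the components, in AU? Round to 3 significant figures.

83100 AU

d = 1/p = 1/0.001420″ = 704.23 pc.
At distance d (pc), an angle of θ arcsec spans θ·d AU: s = 118 × 704.23 = 83099 AU.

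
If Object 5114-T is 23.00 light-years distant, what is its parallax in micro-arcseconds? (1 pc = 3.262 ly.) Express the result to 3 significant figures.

d = 23.00 ly ÷ 3.262 = 7.0509 pc.
p = 1/d = 1/7.0509 = 0.14183 arcsec.
= 0.14183 × 10⁶ = 1.4183 × 10^5 μas.

142000 μas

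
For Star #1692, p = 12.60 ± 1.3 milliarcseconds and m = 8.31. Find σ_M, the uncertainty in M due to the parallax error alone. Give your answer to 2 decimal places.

σ_M = 0.22 mag

M = m − 5 log₁₀ d + 5 = m + 5 log₁₀ p + 5, so ∂M/∂p = 5/(p ln 10).
σ_M = (5/ln 10) · (σ_p/p) = 2.1715 × 1.3/12.60 = 2.1715 × 0.10317 = 0.22403.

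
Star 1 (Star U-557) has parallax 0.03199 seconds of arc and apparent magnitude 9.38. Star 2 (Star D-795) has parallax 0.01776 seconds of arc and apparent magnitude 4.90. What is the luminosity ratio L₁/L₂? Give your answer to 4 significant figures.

d₁ = 1/p₁ = 1/0.03199″ = 31.26 pc; d₂ = 1/p₂ = 1/0.01776″ = 56.306 pc.
M₁ = m₁ − 5 log₁₀ d₁ + 5 = 9.38 − 7.4749 + 5 = 6.9051.
M₂ = 4.90 − 8.7528 + 5 = 1.1472.
L₁/L₂ = 10^(0.4(M₂ − M₁)) = 10^(0.4 × (-5.7579)) = 10^(-2.30316) = 0.0049755.

L₁/L₂ = 0.004976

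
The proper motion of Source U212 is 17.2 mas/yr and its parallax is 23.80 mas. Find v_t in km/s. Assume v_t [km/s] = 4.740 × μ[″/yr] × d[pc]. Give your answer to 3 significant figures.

d = 1/p = 1/0.02380″ = 42.017 pc.
μ = 17.2 mas/yr = 0.0172 ″/yr.
v_t = 4.74 × μ × d = 4.74 × 0.0172 × 42.017 = 3.4256 km/s.

3.43 km/s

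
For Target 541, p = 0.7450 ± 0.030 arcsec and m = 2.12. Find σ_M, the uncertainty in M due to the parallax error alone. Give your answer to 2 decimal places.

M = m − 5 log₁₀ d + 5 = m + 5 log₁₀ p + 5, so ∂M/∂p = 5/(p ln 10).
σ_M = (5/ln 10) · (σ_p/p) = 2.1715 × 0.030/0.7450 = 2.1715 × 0.040268 = 0.087442.

σ_M = 0.09 mag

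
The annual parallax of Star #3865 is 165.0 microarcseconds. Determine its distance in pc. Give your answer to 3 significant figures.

6060 pc

p = 165.0 microarcseconds = 0.0001650 arcsec.
d = 1/p = 1/0.0001650 = 6060.6 pc.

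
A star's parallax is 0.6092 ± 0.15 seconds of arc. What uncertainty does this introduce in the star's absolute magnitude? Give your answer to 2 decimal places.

σ_M = 0.53 mag

M = m − 5 log₁₀ d + 5 = m + 5 log₁₀ p + 5, so ∂M/∂p = 5/(p ln 10).
σ_M = (5/ln 10) · (σ_p/p) = 2.1715 × 0.15/0.6092 = 2.1715 × 0.24622 = 0.53467.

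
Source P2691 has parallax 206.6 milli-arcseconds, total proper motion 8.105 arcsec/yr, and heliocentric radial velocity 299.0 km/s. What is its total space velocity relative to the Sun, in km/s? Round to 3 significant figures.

d = 1/p = 1/0.2066″ = 4.8403 pc.
v_t = 4.740 μ d = 4.740 × 8.105 × 4.8403 = 185.95 km/s.
v = √(v_r² + v_t²) = √(299.0² + 185.95²) = √123978 = 352.11 km/s.

352 km/s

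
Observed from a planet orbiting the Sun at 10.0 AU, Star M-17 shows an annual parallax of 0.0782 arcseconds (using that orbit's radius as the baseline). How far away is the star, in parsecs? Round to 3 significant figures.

With baseline B (in AU) and parallax p (in arcsec), d = B/p parsecs.
d = 10.0 / 0.0782 = 127.88 pc.

128 pc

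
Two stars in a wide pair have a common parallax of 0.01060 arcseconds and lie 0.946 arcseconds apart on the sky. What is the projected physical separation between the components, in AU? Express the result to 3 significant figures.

89.2 AU

d = 1/p = 1/0.01060″ = 94.34 pc.
At distance d (pc), an angle of θ arcsec spans θ·d AU: s = 0.946 × 94.34 = 89.246 AU.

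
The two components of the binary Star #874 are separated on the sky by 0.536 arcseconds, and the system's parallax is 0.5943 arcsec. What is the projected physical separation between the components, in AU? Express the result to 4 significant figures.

0.9019 AU

d = 1/p = 1/0.5943″ = 1.6827 pc.
At distance d (pc), an angle of θ arcsec spans θ·d AU: s = 0.536 × 1.6827 = 0.90193 AU.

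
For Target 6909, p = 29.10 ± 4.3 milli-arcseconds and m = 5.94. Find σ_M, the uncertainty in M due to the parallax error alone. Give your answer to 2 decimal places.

σ_M = 0.32 mag

M = m − 5 log₁₀ d + 5 = m + 5 log₁₀ p + 5, so ∂M/∂p = 5/(p ln 10).
σ_M = (5/ln 10) · (σ_p/p) = 2.1715 × 4.3/29.10 = 2.1715 × 0.14777 = 0.32088.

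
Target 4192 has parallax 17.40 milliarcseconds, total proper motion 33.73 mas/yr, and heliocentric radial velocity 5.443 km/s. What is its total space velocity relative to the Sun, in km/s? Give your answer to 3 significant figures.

d = 1/p = 1/0.01740″ = 57.471 pc.
μ = 33.73 mas/yr = 0.03373 ″/yr.
v_t = 4.740 μ d = 4.740 × 0.03373 × 57.471 = 9.1885 km/s.
v = √(v_r² + v_t²) = √(5.443² + 9.1885²) = √114.055 = 10.68 km/s.

10.7 km/s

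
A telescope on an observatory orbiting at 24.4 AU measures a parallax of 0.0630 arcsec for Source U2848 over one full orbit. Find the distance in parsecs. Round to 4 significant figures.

With baseline B (in AU) and parallax p (in arcsec), d = B/p parsecs.
d = 24.4 / 0.0630 = 387.3 pc.

387.3 pc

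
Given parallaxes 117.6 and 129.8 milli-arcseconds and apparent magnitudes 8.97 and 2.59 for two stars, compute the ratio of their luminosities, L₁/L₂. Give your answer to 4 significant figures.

d₁ = 1/p₁ = 1/0.1176″ = 8.5034 pc; d₂ = 1/p₂ = 1/0.1298″ = 7.7042 pc.
M₁ = m₁ − 5 log₁₀ d₁ + 5 = 8.97 − 4.6480 + 5 = 9.3220.
M₂ = 2.59 − 4.4336 + 5 = 3.1564.
L₁/L₂ = 10^(0.4(M₂ − M₁)) = 10^(0.4 × (-6.1656)) = 10^(-2.46624) = 0.0034179.

L₁/L₂ = 0.003418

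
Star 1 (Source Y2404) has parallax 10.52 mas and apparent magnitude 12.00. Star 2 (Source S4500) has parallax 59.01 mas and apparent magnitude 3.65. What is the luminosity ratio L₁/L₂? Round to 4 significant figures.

d₁ = 1/p₁ = 1/0.01052″ = 95.057 pc; d₂ = 1/p₂ = 1/0.05901″ = 16.946 pc.
M₁ = m₁ − 5 log₁₀ d₁ + 5 = 12.00 − 9.8899 + 5 = 7.1101.
M₂ = 3.65 − 6.1453 + 5 = 2.5047.
L₁/L₂ = 10^(0.4(M₂ − M₁)) = 10^(0.4 × (-4.6054)) = 10^(-1.84216) = 0.014383.

L₁/L₂ = 0.01438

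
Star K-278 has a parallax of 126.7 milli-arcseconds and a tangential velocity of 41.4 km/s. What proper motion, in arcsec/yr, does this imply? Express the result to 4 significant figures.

1.107 arcsec/yr

d = 1/p = 1/0.1267″ = 7.8927 pc.
μ = v_t / (4.74 d) = 41.4 / (4.74 × 7.8927) = 41.4 / 37.411 = 1.1066 ″/yr.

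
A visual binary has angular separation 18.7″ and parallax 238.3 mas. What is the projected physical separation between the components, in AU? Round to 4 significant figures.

d = 1/p = 1/0.2383″ = 4.1964 pc.
At distance d (pc), an angle of θ arcsec spans θ·d AU: s = 18.7 × 4.1964 = 78.473 AU.

78.47 AU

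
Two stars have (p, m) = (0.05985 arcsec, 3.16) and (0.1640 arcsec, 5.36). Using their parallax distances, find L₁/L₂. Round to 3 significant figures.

L₁/L₂ = 57.0

d₁ = 1/p₁ = 1/0.05985″ = 16.708 pc; d₂ = 1/p₂ = 1/0.1640″ = 6.0976 pc.
M₁ = m₁ − 5 log₁₀ d₁ + 5 = 3.16 − 6.1146 + 5 = 2.0454.
M₂ = 5.36 − 3.9258 + 5 = 6.4342.
L₁/L₂ = 10^(0.4(M₂ − M₁)) = 10^(0.4 × 4.3888) = 10^1.75552 = 56.953.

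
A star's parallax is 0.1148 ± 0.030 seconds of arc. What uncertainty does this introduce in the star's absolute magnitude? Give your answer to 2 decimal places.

M = m − 5 log₁₀ d + 5 = m + 5 log₁₀ p + 5, so ∂M/∂p = 5/(p ln 10).
σ_M = (5/ln 10) · (σ_p/p) = 2.1715 × 0.030/0.1148 = 2.1715 × 0.26132 = 0.56746.

σ_M = 0.57 mag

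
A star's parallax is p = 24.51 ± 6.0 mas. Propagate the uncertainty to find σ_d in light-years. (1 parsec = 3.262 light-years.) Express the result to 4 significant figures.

d = 1/p, so σ_d = σ_p / p².
σ_d = 0.00600 / (0.02451)² = 0.00600 / 0.00060074 = 9.9877 pc = 9.9877 × 3.262 ly = 32.58 ly.

32.58 ly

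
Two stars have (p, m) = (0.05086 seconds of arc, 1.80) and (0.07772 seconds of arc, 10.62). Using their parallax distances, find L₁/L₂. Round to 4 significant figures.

L₁/L₂ = 7876

d₁ = 1/p₁ = 1/0.05086″ = 19.662 pc; d₂ = 1/p₂ = 1/0.07772″ = 12.867 pc.
M₁ = m₁ − 5 log₁₀ d₁ + 5 = 1.80 − 6.4681 + 5 = 0.3319.
M₂ = 10.62 − 5.5474 + 5 = 10.0726.
L₁/L₂ = 10^(0.4(M₂ − M₁)) = 10^(0.4 × 9.7407) = 10^3.89628 = 7875.5.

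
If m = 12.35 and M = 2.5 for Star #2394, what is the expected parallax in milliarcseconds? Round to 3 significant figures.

1.07 mas

m − M = 12.35 − 2.5 = 9.85.
d = 10^((m−M)/5 + 1) = 10^2.970 = 933.25 pc.
p = 1/d = 1/933.25 = 0.0010715 arcsec = 1.0715 mas.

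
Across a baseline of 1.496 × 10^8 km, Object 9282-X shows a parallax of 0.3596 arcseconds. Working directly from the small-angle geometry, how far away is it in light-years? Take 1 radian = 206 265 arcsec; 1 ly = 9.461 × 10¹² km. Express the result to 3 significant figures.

θ = 0.3596″ = 0.3596/206265 = 1.7434 × 10^-6 rad.
d = B/θ = (1.496 × 10^8) / (1.7434 × 10^-6) = 8.5809 × 10^13 km = (8.5809 × 10^13) / (9.461 × 10^12) ly = 9.0698 ly.

9.07 ly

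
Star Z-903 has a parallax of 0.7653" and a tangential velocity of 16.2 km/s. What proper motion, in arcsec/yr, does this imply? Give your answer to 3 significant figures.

d = 1/p = 1/0.7653″ = 1.3067 pc.
μ = v_t / (4.74 d) = 16.2 / (4.74 × 1.3067) = 16.2 / 6.1938 = 2.6155 ″/yr.

2.62 arcsec/yr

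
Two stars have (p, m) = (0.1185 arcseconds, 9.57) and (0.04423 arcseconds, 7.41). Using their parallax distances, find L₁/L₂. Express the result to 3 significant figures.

L₁/L₂ = 0.0191

d₁ = 1/p₁ = 1/0.1185″ = 8.4388 pc; d₂ = 1/p₂ = 1/0.04423″ = 22.609 pc.
M₁ = m₁ − 5 log₁₀ d₁ + 5 = 9.57 − 4.6314 + 5 = 9.9386.
M₂ = 7.41 − 6.7714 + 5 = 5.6386.
L₁/L₂ = 10^(0.4(M₂ − M₁)) = 10^(0.4 × (-4.3000)) = 10^(-1.72000) = 0.019055.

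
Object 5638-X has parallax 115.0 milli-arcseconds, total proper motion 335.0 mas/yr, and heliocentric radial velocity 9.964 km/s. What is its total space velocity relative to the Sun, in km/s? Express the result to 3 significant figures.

17.0 km/s

d = 1/p = 1/0.1150″ = 8.6957 pc.
μ = 335.0 mas/yr = 0.3350 ″/yr.
v_t = 4.740 μ d = 4.740 × 0.3350 × 8.6957 = 13.808 km/s.
v = √(v_r² + v_t²) = √(9.964² + 13.808²) = √289.942 = 17.028 km/s.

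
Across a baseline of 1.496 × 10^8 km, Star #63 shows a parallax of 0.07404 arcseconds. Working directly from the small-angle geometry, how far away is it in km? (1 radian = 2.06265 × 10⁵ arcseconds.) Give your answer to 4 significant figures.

θ = 0.07404″ = 0.07404/206265 = 3.5896 × 10^-7 rad.
d = B/θ = (1.496 × 10^8) / (3.5896 × 10^-7) = 4.1676 × 10^14 km.

4.168 × 10^14 km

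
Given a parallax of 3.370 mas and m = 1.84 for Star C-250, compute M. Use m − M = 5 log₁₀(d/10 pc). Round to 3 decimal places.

M = -5.522

d = 1/p = 1/0.003370″ = 296.74 pc.
m − M = 5 log₁₀(296.74) − 5 = 12.3619 − 5 = 7.3619.
M = m − (m − M) = 1.84 − 7.3619 = -5.522.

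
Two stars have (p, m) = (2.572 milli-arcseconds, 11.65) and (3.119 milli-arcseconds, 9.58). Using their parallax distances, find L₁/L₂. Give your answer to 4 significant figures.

L₁/L₂ = 0.2185

d₁ = 1/p₁ = 1/0.002572″ = 388.8 pc; d₂ = 1/p₂ = 1/0.003119″ = 320.62 pc.
M₁ = m₁ − 5 log₁₀ d₁ + 5 = 11.65 − 12.9486 + 5 = 3.7014.
M₂ = 9.58 − 12.5300 + 5 = 2.0500.
L₁/L₂ = 10^(0.4(M₂ − M₁)) = 10^(0.4 × (-1.6514)) = 10^(-0.66056) = 0.21849.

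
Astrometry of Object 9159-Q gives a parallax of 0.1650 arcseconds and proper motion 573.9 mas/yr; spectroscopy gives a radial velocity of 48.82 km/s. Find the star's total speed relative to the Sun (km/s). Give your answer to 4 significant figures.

51.53 km/s

d = 1/p = 1/0.1650″ = 6.0606 pc.
μ = 573.9 mas/yr = 0.5739 ″/yr.
v_t = 4.740 μ d = 4.740 × 0.5739 × 6.0606 = 16.487 km/s.
v = √(v_r² + v_t²) = √(48.82² + 16.487²) = √2655.21 = 51.529 km/s.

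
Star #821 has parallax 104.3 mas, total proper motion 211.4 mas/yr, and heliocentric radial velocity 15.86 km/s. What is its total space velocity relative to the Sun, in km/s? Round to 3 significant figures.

18.5 km/s

d = 1/p = 1/0.1043″ = 9.5877 pc.
μ = 211.4 mas/yr = 0.2114 ″/yr.
v_t = 4.740 μ d = 4.740 × 0.2114 × 9.5877 = 9.6072 km/s.
v = √(v_r² + v_t²) = √(15.86² + 9.6072²) = √343.838 = 18.543 km/s.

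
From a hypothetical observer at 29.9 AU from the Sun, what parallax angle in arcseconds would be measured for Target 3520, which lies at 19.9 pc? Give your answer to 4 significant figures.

p (arcsec) = B (AU) / d (pc).
p = 29.9 / 19.9 = 1.5025 arcsec.

1.503 arcsec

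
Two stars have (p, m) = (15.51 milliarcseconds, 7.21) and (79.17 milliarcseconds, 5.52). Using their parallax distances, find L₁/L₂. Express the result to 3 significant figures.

L₁/L₂ = 5.49

d₁ = 1/p₁ = 1/0.01551″ = 64.475 pc; d₂ = 1/p₂ = 1/0.07917″ = 12.631 pc.
M₁ = m₁ − 5 log₁₀ d₁ + 5 = 7.21 − 9.0470 + 5 = 3.1630.
M₂ = 5.52 − 5.5072 + 5 = 5.0128.
L₁/L₂ = 10^(0.4(M₂ − M₁)) = 10^(0.4 × 1.8498) = 10^0.73992 = 5.4944.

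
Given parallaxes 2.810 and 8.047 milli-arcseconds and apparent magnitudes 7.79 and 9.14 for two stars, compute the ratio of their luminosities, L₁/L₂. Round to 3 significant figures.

L₁/L₂ = 28.4

d₁ = 1/p₁ = 1/0.002810″ = 355.87 pc; d₂ = 1/p₂ = 1/0.008047″ = 124.27 pc.
M₁ = m₁ − 5 log₁₀ d₁ + 5 = 7.79 − 12.7565 + 5 = 0.0335.
M₂ = 9.14 − 10.4718 + 5 = 3.6682.
L₁/L₂ = 10^(0.4(M₂ − M₁)) = 10^(0.4 × 3.6347) = 10^1.45388 = 28.437.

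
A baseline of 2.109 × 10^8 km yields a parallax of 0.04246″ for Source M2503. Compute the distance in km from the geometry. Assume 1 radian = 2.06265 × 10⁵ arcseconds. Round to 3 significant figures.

1.02 × 10^15 km

θ = 0.04246″ = 0.04246/206265 = 2.0585 × 10^-7 rad.
d = B/θ = (2.109 × 10^8) / (2.0585 × 10^-7) = 1.0245 × 10^15 km.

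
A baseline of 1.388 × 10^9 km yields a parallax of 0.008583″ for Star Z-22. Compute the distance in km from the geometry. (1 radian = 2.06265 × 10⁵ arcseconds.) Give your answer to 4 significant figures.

θ = 0.008583″ = 0.008583/206265 = 4.1612 × 10^-8 rad.
d = B/θ = (1.388 × 10^9) / (4.1612 × 10^-8) = 3.3356 × 10^16 km.

3.336 × 10^16 km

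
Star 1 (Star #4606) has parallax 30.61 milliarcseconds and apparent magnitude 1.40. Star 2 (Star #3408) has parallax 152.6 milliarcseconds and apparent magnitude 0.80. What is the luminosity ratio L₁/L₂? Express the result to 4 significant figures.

d₁ = 1/p₁ = 1/0.03061″ = 32.669 pc; d₂ = 1/p₂ = 1/0.1526″ = 6.5531 pc.
M₁ = m₁ − 5 log₁₀ d₁ + 5 = 1.40 − 7.5707 + 5 = -1.1707.
M₂ = 0.80 − 4.0822 + 5 = 1.7178.
L₁/L₂ = 10^(0.4(M₂ − M₁)) = 10^(0.4 × 2.8885) = 10^1.15540 = 14.302.

L₁/L₂ = 14.30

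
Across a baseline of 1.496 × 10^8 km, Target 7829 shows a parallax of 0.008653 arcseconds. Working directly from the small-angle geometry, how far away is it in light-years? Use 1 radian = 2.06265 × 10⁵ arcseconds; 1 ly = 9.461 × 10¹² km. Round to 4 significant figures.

θ = 0.008653″ = 0.008653/206265 = 4.1951 × 10^-8 rad.
d = B/θ = (1.496 × 10^8) / (4.1951 × 10^-8) = 3.5661 × 10^15 km = (3.5661 × 10^15) / (9.461 × 10^12) ly = 376.93 ly.

376.9 ly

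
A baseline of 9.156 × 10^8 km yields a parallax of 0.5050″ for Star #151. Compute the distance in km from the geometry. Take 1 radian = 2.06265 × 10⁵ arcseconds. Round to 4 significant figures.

θ = 0.5050″ = 0.5050/206265 = 2.4483 × 10^-6 rad.
d = B/θ = (9.156 × 10^8) / (2.4483 × 10^-6) = 3.7397 × 10^14 km.

3.740 × 10^14 km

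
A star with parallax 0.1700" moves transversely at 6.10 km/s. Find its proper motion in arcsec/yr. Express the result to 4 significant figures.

d = 1/p = 1/0.1700″ = 5.8824 pc.
μ = v_t / (4.74 d) = 6.10 / (4.74 × 5.8824) = 6.10 / 27.883 = 0.21877 ″/yr.

0.2188 arcsec/yr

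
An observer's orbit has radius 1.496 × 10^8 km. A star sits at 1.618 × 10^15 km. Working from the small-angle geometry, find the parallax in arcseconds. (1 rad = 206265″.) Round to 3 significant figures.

0.0191 arcsec

θ ≈ B/d = (1.496 × 10^8) / (1.618 × 10^15) = 9.2460 × 10^-8 rad.
In arcseconds: 9.2460 × 10^-8 × 206265 = 0.019071″.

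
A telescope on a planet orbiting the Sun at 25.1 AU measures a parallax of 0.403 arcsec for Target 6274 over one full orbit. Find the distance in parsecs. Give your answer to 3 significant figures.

62.3 pc

With baseline B (in AU) and parallax p (in arcsec), d = B/p parsecs.
d = 25.1 / 0.403 = 62.283 pc.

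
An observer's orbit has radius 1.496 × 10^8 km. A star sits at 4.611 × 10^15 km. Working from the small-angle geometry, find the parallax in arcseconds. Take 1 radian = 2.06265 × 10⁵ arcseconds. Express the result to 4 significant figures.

θ ≈ B/d = (1.496 × 10^8) / (4.611 × 10^15) = 3.2444 × 10^-8 rad.
In arcseconds: 3.2444 × 10^-8 × 206265 = 0.0066921″.

0.006692 arcsec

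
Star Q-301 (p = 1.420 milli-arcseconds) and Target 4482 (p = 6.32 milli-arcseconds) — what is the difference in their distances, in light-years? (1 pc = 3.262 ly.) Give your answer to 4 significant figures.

d_A = 1/0.001420″ = 704.23 pc; d_B = 1/0.006320″ = 158.23 pc.
|d_B − d_A| = |158.23 − 704.23| = 546 pc = 546 × 3.262 ly = 1781.1 ly.

1781 ly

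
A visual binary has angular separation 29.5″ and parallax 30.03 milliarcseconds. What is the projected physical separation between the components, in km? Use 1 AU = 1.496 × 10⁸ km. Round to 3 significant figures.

1.47 × 10^11 km

d = 1/p = 1/0.03003″ = 33.3 pc.
At distance d (pc), an angle of θ arcsec spans θ·d AU: s = 29.5 × 33.3 = 982.35 AU.
= 982.35 × 1.496 × 10⁸ km = 1.4696 × 10^11 km.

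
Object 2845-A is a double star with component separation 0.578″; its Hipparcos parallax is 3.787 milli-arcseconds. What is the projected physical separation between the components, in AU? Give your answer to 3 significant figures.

d = 1/p = 1/0.003787″ = 264.06 pc.
At distance d (pc), an angle of θ arcsec spans θ·d AU: s = 0.578 × 264.06 = 152.63 AU.

153 AU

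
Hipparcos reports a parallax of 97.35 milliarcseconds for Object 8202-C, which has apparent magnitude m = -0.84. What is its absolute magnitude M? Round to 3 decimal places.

M = -0.898

d = 1/p = 1/0.09735″ = 10.272 pc.
m − M = 5 log₁₀(10.272) − 5 = 5.0583 − 5 = 0.0583.
M = m − (m − M) = -0.84 − 0.0583 = -0.898.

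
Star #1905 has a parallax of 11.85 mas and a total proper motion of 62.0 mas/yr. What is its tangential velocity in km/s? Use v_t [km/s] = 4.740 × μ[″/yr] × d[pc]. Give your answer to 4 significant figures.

d = 1/p = 1/0.01185″ = 84.388 pc.
μ = 62.0 mas/yr = 0.0620 ″/yr.
v_t = 4.74 × μ × d = 4.74 × 0.0620 × 84.388 = 24.8 km/s.

24.80 km/s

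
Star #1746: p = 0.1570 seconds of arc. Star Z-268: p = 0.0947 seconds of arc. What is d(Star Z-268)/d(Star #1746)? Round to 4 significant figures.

Since d = 1/p, d_B/d_A = p_A/p_B.
= 0.1570 / 0.0947 = 1.6579.

1.658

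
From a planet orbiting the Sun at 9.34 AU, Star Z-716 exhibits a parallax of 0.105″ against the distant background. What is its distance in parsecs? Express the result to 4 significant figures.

With baseline B (in AU) and parallax p (in arcsec), d = B/p parsecs.
d = 9.34 / 0.105 = 88.952 pc.

88.95 pc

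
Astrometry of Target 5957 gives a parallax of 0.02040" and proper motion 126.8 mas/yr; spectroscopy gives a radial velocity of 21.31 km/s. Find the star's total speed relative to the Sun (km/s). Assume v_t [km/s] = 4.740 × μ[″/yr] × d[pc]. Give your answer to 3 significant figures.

d = 1/p = 1/0.02040″ = 49.02 pc.
μ = 126.8 mas/yr = 0.1268 ″/yr.
v_t = 4.740 μ d = 4.740 × 0.1268 × 49.02 = 29.463 km/s.
v = √(v_r² + v_t²) = √(21.31² + 29.463²) = √1322.18 = 36.362 km/s.

36.4 km/s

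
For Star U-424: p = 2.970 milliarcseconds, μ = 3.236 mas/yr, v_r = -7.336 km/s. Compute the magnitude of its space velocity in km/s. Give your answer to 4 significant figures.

d = 1/p = 1/0.002970″ = 336.7 pc.
μ = 3.236 mas/yr = 0.003236 ″/yr.
v_t = 4.740 μ d = 4.740 × 0.003236 × 336.7 = 5.1645 km/s.
v = √(v_r² + v_t²) = √((-7.336)² + 5.1645²) = √80.489 = 8.9716 km/s.

8.972 km/s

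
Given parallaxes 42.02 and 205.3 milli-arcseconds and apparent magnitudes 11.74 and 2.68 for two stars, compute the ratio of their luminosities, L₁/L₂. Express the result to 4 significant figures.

L₁/L₂ = 0.005674

d₁ = 1/p₁ = 1/0.04202″ = 23.798 pc; d₂ = 1/p₂ = 1/0.2053″ = 4.8709 pc.
M₁ = m₁ − 5 log₁₀ d₁ + 5 = 11.74 − 6.8827 + 5 = 9.8573.
M₂ = 2.68 − 3.4380 + 5 = 4.2420.
L₁/L₂ = 10^(0.4(M₂ − M₁)) = 10^(0.4 × (-5.6153)) = 10^(-2.24612) = 0.0056739.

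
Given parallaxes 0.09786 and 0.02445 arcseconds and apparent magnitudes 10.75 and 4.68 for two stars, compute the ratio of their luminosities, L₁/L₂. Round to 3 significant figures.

L₁/L₂ = 0.000233

d₁ = 1/p₁ = 1/0.09786″ = 10.219 pc; d₂ = 1/p₂ = 1/0.02445″ = 40.9 pc.
M₁ = m₁ − 5 log₁₀ d₁ + 5 = 10.75 − 5.0470 + 5 = 10.7030.
M₂ = 4.68 − 8.0586 + 5 = 1.6214.
L₁/L₂ = 10^(0.4(M₂ − M₁)) = 10^(0.4 × (-9.0816)) = 10^(-3.63264) = 0.000233.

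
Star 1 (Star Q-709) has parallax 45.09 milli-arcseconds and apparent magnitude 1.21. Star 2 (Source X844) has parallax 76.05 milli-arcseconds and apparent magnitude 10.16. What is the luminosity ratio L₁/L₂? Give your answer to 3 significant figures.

d₁ = 1/p₁ = 1/0.04509″ = 22.178 pc; d₂ = 1/p₂ = 1/0.07605″ = 13.149 pc.
M₁ = m₁ − 5 log₁₀ d₁ + 5 = 1.21 − 6.7296 + 5 = -0.5196.
M₂ = 10.16 − 5.5945 + 5 = 9.5655.
L₁/L₂ = 10^(0.4(M₂ − M₁)) = 10^(0.4 × 10.0851) = 10^4.03404 = 10815.

L₁/L₂ = 10800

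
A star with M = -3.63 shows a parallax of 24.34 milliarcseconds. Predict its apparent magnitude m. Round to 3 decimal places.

m = -0.562

d = 1/p = 1/0.02434″ = 41.085 pc.
m − M = 5 log₁₀ d − 5 = 5 log₁₀(41.085) − 5 = 8.0684 − 5 = 3.0684.
m = M + (m − M) = -3.63 + 3.0684 = -0.562.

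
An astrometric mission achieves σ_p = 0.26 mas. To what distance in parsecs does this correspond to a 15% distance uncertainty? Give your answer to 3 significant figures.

σ_d/d = σ_p/p, so the condition is σ_p/p ≤ 0.15, i.e. p ≥ σ_p/0.15.
p_min = 0.26/0.15 = 1.7333 mas = 0.0017333 arcsec.
d_max = 1/p_min = 1/0.0017333 = 576.93 pc.

577 pc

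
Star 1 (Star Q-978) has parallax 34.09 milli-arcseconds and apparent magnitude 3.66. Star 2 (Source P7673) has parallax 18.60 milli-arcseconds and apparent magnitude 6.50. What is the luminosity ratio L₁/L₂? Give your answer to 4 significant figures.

L₁/L₂ = 4.072

d₁ = 1/p₁ = 1/0.03409″ = 29.334 pc; d₂ = 1/p₂ = 1/0.01860″ = 53.763 pc.
M₁ = m₁ − 5 log₁₀ d₁ + 5 = 3.66 − 7.3369 + 5 = 1.3231.
M₂ = 6.50 − 8.6524 + 5 = 2.8476.
L₁/L₂ = 10^(0.4(M₂ − M₁)) = 10^(0.4 × 1.5245) = 10^0.60980 = 4.0719.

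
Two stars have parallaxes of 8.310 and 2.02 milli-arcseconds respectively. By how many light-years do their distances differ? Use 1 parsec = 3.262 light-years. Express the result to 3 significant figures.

d_A = 1/0.008310″ = 120.34 pc; d_B = 1/0.002020″ = 495.05 pc.
|d_B − d_A| = |495.05 − 120.34| = 374.71 pc = 374.71 × 3.262 ly = 1222.3 ly.

1220 ly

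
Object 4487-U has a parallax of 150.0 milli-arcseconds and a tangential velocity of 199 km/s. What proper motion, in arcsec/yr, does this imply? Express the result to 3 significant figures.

6.30 arcsec/yr

d = 1/p = 1/0.1500″ = 6.6667 pc.
μ = v_t / (4.74 d) = 199 / (4.74 × 6.6667) = 199 / 31.6 = 6.2975 ″/yr.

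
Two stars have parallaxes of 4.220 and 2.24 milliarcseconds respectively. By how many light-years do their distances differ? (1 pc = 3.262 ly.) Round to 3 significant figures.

d_A = 1/0.004220″ = 236.97 pc; d_B = 1/0.002240″ = 446.43 pc.
|d_B − d_A| = |446.43 − 236.97| = 209.46 pc = 209.46 × 3.262 ly = 683.26 ly.

683 ly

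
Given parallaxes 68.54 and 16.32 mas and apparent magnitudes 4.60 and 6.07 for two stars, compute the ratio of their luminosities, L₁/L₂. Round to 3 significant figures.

d₁ = 1/p₁ = 1/0.06854″ = 14.59 pc; d₂ = 1/p₂ = 1/0.01632″ = 61.275 pc.
M₁ = m₁ − 5 log₁₀ d₁ + 5 = 4.60 − 5.8203 + 5 = 3.7797.
M₂ = 6.07 − 8.9364 + 5 = 2.1336.
L₁/L₂ = 10^(0.4(M₂ − M₁)) = 10^(0.4 × (-1.6461)) = 10^(-0.65844) = 0.21956.

L₁/L₂ = 0.220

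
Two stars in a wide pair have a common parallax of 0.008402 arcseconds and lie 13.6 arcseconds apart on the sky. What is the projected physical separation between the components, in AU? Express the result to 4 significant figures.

1619 AU

d = 1/p = 1/0.008402″ = 119.02 pc.
At distance d (pc), an angle of θ arcsec spans θ·d AU: s = 13.6 × 119.02 = 1618.7 AU.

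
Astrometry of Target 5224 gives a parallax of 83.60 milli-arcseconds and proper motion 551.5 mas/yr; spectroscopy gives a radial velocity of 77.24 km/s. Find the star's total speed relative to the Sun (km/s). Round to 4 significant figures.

83.33 km/s

d = 1/p = 1/0.08360″ = 11.962 pc.
μ = 551.5 mas/yr = 0.5515 ″/yr.
v_t = 4.740 μ d = 4.740 × 0.5515 × 11.962 = 31.27 km/s.
v = √(v_r² + v_t²) = √(77.24² + 31.27²) = √6943.83 = 83.33 km/s.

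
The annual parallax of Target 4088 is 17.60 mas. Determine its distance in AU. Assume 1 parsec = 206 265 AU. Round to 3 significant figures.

1.17 × 10^7 AU

p = 17.60 mas = 0.01760 arcsec.
d = 1/p = 1/0.01760 = 56.818 pc.
In AU: 56.818 × 206265 = 1.1720 × 10^7 AU.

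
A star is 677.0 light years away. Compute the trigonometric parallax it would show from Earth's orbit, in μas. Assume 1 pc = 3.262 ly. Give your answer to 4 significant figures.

d = 677.0 ly ÷ 3.262 = 207.54 pc.
p = 1/d = 1/207.54 = 0.0048183 arcsec.
= 0.0048183 × 10⁶ = 4818.3 μas.

4818 μas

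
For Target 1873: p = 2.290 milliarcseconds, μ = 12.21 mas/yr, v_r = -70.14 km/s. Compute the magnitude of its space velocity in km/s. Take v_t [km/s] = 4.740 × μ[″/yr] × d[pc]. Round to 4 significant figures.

d = 1/p = 1/0.002290″ = 436.68 pc.
μ = 12.21 mas/yr = 0.01221 ″/yr.
v_t = 4.740 μ d = 4.740 × 0.01221 × 436.68 = 25.273 km/s.
v = √(v_r² + v_t²) = √((-70.14)² + 25.273²) = √5558.34 = 74.554 km/s.

74.55 km/s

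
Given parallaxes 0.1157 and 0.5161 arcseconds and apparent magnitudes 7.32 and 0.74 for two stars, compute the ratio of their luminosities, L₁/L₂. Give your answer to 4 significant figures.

d₁ = 1/p₁ = 1/0.1157″ = 8.643 pc; d₂ = 1/p₂ = 1/0.5161″ = 1.9376 pc.
M₁ = m₁ − 5 log₁₀ d₁ + 5 = 7.32 − 4.6833 + 5 = 7.6367.
M₂ = 0.74 − 1.4363 + 5 = 4.3037.
L₁/L₂ = 10^(0.4(M₂ − M₁)) = 10^(0.4 × (-3.3330)) = 10^(-1.33320) = 0.04643.

L₁/L₂ = 0.04643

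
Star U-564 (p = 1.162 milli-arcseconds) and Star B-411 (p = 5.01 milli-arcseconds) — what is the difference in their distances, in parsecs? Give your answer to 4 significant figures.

661.0 pc

d_A = 1/0.001162″ = 860.59 pc; d_B = 1/0.005010″ = 199.6 pc.
|d_B − d_A| = |199.6 − 860.59| = 660.99 pc.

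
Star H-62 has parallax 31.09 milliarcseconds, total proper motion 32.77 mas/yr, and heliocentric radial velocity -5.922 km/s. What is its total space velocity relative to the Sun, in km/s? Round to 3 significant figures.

d = 1/p = 1/0.03109″ = 32.165 pc.
μ = 32.77 mas/yr = 0.03277 ″/yr.
v_t = 4.740 μ d = 4.740 × 0.03277 × 32.165 = 4.9962 km/s.
v = √(v_r² + v_t²) = √((-5.922)² + 4.9962²) = √60.0321 = 7.748 km/s.

7.75 km/s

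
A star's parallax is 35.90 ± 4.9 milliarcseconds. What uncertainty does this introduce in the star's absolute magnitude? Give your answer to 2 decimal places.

σ_M = 0.30 mag

M = m − 5 log₁₀ d + 5 = m + 5 log₁₀ p + 5, so ∂M/∂p = 5/(p ln 10).
σ_M = (5/ln 10) · (σ_p/p) = 2.1715 × 4.9/35.90 = 2.1715 × 0.13649 = 0.29639.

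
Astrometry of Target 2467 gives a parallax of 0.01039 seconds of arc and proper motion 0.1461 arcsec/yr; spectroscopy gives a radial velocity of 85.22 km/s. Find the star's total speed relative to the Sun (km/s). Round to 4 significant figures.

108.2 km/s

d = 1/p = 1/0.01039″ = 96.246 pc.
v_t = 4.740 μ d = 4.740 × 0.1461 × 96.246 = 66.652 km/s.
v = √(v_r² + v_t²) = √(85.22² + 66.652²) = √11704.9 = 108.19 km/s.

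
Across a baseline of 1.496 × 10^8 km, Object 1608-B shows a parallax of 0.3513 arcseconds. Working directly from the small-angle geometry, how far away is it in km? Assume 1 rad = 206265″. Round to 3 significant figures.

θ = 0.3513″ = 0.3513/206265 = 1.7031 × 10^-6 rad.
d = B/θ = (1.496 × 10^8) / (1.7031 × 10^-6) = 8.7840 × 10^13 km.

8.78 × 10^13 km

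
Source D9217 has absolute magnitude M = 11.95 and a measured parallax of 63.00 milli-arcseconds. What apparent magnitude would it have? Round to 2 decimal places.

m = 12.95

d = 1/p = 1/0.06300″ = 15.873 pc.
m − M = 5 log₁₀ d − 5 = 5 log₁₀(15.873) − 5 = 6.0033 − 5 = 1.0033.
m = M + (m − M) = 11.95 + 1.0033 = 12.95.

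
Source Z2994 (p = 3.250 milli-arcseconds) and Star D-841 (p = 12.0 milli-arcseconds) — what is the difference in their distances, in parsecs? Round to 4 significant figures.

d_A = 1/0.003250″ = 307.69 pc; d_B = 1/0.01200″ = 83.333 pc.
|d_B − d_A| = |83.333 − 307.69| = 224.36 pc.

224.4 pc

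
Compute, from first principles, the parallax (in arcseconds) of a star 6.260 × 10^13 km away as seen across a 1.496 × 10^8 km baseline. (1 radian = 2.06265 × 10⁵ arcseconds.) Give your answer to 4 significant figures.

0.4929 arcsec

θ ≈ B/d = (1.496 × 10^8) / (6.260 × 10^13) = 2.3898 × 10^-6 rad.
In arcseconds: 2.3898 × 10^-6 × 206265 = 0.49293″.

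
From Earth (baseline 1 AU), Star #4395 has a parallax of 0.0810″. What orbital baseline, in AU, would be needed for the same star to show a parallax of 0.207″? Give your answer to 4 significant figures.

2.556 AU

Parallax scales linearly with baseline: p ∝ B, so B = p_target / p_Earth × 1 AU.
B = 0.207 / 0.0810 = 2.5556 AU.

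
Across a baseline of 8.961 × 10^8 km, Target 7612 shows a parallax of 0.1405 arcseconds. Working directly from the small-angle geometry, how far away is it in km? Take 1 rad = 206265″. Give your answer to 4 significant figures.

θ = 0.1405″ = 0.1405/206265 = 6.8116 × 10^-7 rad.
d = B/θ = (8.961 × 10^8) / (6.8116 × 10^-7) = 1.3155 × 10^15 km.

1.316 × 10^15 km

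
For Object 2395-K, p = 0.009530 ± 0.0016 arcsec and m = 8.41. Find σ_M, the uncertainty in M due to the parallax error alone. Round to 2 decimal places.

M = m − 5 log₁₀ d + 5 = m + 5 log₁₀ p + 5, so ∂M/∂p = 5/(p ln 10).
σ_M = (5/ln 10) · (σ_p/p) = 2.1715 × 0.0016/0.009530 = 2.1715 × 0.16789 = 0.36457.

σ_M = 0.36 mag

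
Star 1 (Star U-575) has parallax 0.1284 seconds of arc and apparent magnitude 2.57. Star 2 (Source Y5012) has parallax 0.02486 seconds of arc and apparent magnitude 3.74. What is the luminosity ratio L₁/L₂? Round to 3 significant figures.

L₁/L₂ = 0.110

d₁ = 1/p₁ = 1/0.1284″ = 7.7882 pc; d₂ = 1/p₂ = 1/0.02486″ = 40.225 pc.
M₁ = m₁ − 5 log₁₀ d₁ + 5 = 2.57 − 4.4572 + 5 = 3.1128.
M₂ = 3.74 − 8.0225 + 5 = 0.7175.
L₁/L₂ = 10^(0.4(M₂ − M₁)) = 10^(0.4 × (-2.3953)) = 10^(-0.95812) = 0.11012.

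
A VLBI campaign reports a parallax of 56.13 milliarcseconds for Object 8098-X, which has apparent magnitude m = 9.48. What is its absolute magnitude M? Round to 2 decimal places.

d = 1/p = 1/0.05613″ = 17.816 pc.
m − M = 5 log₁₀(17.816) − 5 = 6.2541 − 5 = 1.2541.
M = m − (m − M) = 9.48 − 1.2541 = 8.23.

M = 8.23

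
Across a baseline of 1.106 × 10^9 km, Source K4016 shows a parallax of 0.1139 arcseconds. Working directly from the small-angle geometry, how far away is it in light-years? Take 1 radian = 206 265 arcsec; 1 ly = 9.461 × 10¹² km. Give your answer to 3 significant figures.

212 ly

θ = 0.1139″ = 0.1139/206265 = 5.5220 × 10^-7 rad.
d = B/θ = (1.106 × 10^9) / (5.5220 × 10^-7) = 2.0029 × 10^15 km = (2.0029 × 10^15) / (9.461 × 10^12) ly = 211.7 ly.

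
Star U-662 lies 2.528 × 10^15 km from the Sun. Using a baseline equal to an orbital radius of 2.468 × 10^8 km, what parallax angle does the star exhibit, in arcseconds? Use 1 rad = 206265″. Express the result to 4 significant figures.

0.02014 arcsec

θ ≈ B/d = (2.468 × 10^8) / (2.528 × 10^15) = 9.7627 × 10^-8 rad.
In arcseconds: 9.7627 × 10^-8 × 206265 = 0.020137″.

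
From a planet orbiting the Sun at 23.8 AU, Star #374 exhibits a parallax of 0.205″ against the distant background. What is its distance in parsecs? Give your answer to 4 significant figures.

116.1 pc

With baseline B (in AU) and parallax p (in arcsec), d = B/p parsecs.
d = 23.8 / 0.205 = 116.1 pc.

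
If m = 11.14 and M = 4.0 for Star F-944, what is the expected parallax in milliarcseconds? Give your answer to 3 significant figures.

m − M = 11.14 − 4.0 = 7.14.
d = 10^((m−M)/5 + 1) = 10^2.428 = 267.92 pc.
p = 1/d = 1/267.92 = 0.0037325 arcsec = 3.7325 mas.

3.73 mas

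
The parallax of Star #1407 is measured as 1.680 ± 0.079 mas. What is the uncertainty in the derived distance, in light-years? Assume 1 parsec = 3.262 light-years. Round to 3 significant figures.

d = 1/p, so σ_d = σ_p / p².
σ_d = 0.0000790 / (0.001680)² = 0.0000790 / 0.0000028224 = 27.99 pc = 27.99 × 3.262 ly = 91.303 ly.

91.3 ly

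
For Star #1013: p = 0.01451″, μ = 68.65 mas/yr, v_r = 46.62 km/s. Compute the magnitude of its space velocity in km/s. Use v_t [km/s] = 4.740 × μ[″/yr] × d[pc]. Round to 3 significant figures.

51.7 km/s

d = 1/p = 1/0.01451″ = 68.918 pc.
μ = 68.65 mas/yr = 0.06865 ″/yr.
v_t = 4.740 μ d = 4.740 × 0.06865 × 68.918 = 22.426 km/s.
v = √(v_r² + v_t²) = √(46.62² + 22.426²) = √2676.35 = 51.733 km/s.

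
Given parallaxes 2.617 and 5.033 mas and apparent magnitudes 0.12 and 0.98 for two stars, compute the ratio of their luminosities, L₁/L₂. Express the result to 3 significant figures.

L₁/L₂ = 8.17

d₁ = 1/p₁ = 1/0.002617″ = 382.12 pc; d₂ = 1/p₂ = 1/0.005033″ = 198.69 pc.
M₁ = m₁ − 5 log₁₀ d₁ + 5 = 0.12 − 12.9110 + 5 = -7.7910.
M₂ = 0.98 − 11.4909 + 5 = -5.5109.
L₁/L₂ = 10^(0.4(M₂ − M₁)) = 10^(0.4 × 2.2801) = 10^0.91204 = 8.1666.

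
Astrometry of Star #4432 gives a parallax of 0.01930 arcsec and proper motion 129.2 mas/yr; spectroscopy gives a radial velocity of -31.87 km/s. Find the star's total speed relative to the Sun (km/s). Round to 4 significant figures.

d = 1/p = 1/0.01930″ = 51.813 pc.
μ = 129.2 mas/yr = 0.1292 ″/yr.
v_t = 4.740 μ d = 4.740 × 0.1292 × 51.813 = 31.731 km/s.
v = √(v_r² + v_t²) = √((-31.87)² + 31.731²) = √2022.55 = 44.973 km/s.

44.97 km/s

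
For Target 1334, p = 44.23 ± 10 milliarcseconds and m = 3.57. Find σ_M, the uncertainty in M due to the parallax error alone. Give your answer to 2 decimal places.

σ_M = 0.49 mag

M = m − 5 log₁₀ d + 5 = m + 5 log₁₀ p + 5, so ∂M/∂p = 5/(p ln 10).
σ_M = (5/ln 10) · (σ_p/p) = 2.1715 × 10/44.23 = 2.1715 × 0.22609 = 0.49095.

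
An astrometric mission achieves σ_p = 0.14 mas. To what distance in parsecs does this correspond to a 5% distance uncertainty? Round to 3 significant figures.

357 pc

σ_d/d = σ_p/p, so the condition is σ_p/p ≤ 0.05, i.e. p ≥ σ_p/0.05.
p_min = 0.14/0.05 = 2.8 mas = 0.0028 arcsec.
d_max = 1/p_min = 1/0.0028 = 357.14 pc.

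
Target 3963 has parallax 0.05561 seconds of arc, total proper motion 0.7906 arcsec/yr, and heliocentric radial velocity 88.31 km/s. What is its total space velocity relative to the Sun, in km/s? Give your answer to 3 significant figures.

d = 1/p = 1/0.05561″ = 17.982 pc.
v_t = 4.740 μ d = 4.740 × 0.7906 × 17.982 = 67.387 km/s.
v = √(v_r² + v_t²) = √(88.31² + 67.387²) = √12339.7 = 111.08 km/s.

111 km/s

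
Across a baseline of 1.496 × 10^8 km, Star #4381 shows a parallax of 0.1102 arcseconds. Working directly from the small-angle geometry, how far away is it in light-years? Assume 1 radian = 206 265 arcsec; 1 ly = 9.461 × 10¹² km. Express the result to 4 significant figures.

θ = 0.1102″ = 0.1102/206265 = 5.3426 × 10^-7 rad.
d = B/θ = (1.496 × 10^8) / (5.3426 × 10^-7) = 2.8001 × 10^14 km = (2.8001 × 10^14) / (9.461 × 10^12) ly = 29.596 ly.

29.60 ly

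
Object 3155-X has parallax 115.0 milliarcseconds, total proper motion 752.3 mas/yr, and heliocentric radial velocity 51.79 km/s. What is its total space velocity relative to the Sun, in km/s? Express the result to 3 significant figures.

60.4 km/s

d = 1/p = 1/0.1150″ = 8.6957 pc.
μ = 752.3 mas/yr = 0.7523 ″/yr.
v_t = 4.740 μ d = 4.740 × 0.7523 × 8.6957 = 31.008 km/s.
v = √(v_r² + v_t²) = √(51.79² + 31.008²) = √3643.7 = 60.363 km/s.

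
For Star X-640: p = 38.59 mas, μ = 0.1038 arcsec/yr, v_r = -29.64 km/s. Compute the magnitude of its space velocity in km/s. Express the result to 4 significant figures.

32.27 km/s

d = 1/p = 1/0.03859″ = 25.913 pc.
v_t = 4.740 μ d = 4.740 × 0.1038 × 25.913 = 12.75 km/s.
v = √(v_r² + v_t²) = √((-29.64)² + 12.75²) = √1041.09 = 32.266 km/s.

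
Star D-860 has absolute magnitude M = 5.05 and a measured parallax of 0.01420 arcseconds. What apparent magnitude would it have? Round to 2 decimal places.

m = 9.29

d = 1/p = 1/0.01420″ = 70.423 pc.
m − M = 5 log₁₀ d − 5 = 5 log₁₀(70.423) − 5 = 9.2386 − 5 = 4.2386.
m = M + (m − M) = 5.05 + 4.2386 = 9.29.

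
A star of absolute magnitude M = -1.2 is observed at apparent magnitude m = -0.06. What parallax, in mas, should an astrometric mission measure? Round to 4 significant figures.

59.16 mas

m − M = -0.06 − (-1.2) = 1.14.
d = 10^((m−M)/5 + 1) = 10^1.228 = 16.904 pc.
p = 1/d = 1/16.904 = 0.059158 arcsec = 59.158 mas.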